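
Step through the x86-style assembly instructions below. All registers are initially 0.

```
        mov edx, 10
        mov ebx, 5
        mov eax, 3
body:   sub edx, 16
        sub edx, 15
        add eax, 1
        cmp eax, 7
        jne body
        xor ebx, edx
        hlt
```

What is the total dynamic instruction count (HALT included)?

25

after mov edx, 10: edx=10
after mov ebx, 5: ebx=5
after mov eax, 3: eax=3
after sub edx, 16: edx=10-16=-6
after sub edx, 15: edx=(-6)-15=-21
after add eax, 1: eax=3+1=4
cmp eax, 7  (cmp 4,7)
jne body: taken
after sub edx, 16: edx=(-21)-16=-37
after sub edx, 15: edx=(-37)-15=-52
after add eax, 1: eax=4+1=5
cmp eax, 7  (cmp 5,7)
jne body: taken
after sub edx, 16: edx=(-52)-16=-68
after sub edx, 15: edx=(-68)-15=-83
after add eax, 1: eax=5+1=6
cmp eax, 7  (cmp 6,7)
jne body: taken
after sub edx, 16: edx=(-83)-16=-99
after sub edx, 15: edx=(-99)-15=-114
after add eax, 1: eax=6+1=7
cmp eax, 7  (cmp 7,7)
jne body: not taken
after xor ebx, edx: ebx=5^(-114)=-117
halt.
Total executed instructions: 25.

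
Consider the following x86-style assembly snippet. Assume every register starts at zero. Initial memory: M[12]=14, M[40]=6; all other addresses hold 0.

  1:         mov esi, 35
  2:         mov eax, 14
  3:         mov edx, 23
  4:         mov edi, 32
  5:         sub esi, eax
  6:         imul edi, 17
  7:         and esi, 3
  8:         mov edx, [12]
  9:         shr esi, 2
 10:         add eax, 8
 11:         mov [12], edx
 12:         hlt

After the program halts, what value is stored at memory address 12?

14

mov esi, 35 → esi=35
mov eax, 14 → eax=14
mov edx, 23 → edx=23
mov edi, 32 → edi=32
sub esi, eax → esi=35-14=21
imul edi, 17 → edi=32*17=544
and esi, 3 → esi=21&3=1
mov edx, [12] → edx=M[12]=14
shr esi, 2 → esi=1>>2=0
add eax, 8 → eax=14+8=22
mov [12], edx → M[12]=14
halt.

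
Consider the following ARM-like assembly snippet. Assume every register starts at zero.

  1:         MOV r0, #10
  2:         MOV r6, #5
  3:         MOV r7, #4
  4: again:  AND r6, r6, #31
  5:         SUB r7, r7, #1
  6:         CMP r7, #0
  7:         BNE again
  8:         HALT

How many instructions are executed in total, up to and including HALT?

20

r0=10
r6=5
r7=4
r6=5&31=5
r7=4-1=3
CMP r7, #0  (cmp 3,0)
BNE again: taken
r6=5&31=5
r7=3-1=2
CMP r7, #0  (cmp 2,0)
BNE again: taken
r6=5&31=5
r7=2-1=1
CMP r7, #0  (cmp 1,0)
BNE again: taken
r6=5&31=5
r7=1-1=0
CMP r7, #0  (cmp 0,0)
BNE again: not taken
halt.
Total executed instructions: 20.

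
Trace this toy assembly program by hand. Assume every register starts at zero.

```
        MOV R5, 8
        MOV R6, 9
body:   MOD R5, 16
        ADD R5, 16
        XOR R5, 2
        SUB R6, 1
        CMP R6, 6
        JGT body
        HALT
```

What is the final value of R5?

26

after MOV R5, 8: R5=8
after MOV R6, 9: R6=9
after MOD R5, 16: R5=8%16=8
after ADD R5, 16: R5=8+16=24
after XOR R5, 2: R5=24^2=26
after SUB R6, 1: R6=9-1=8
CMP R6, 6  (cmp 8,6)
JGT body: taken
after MOD R5, 16: R5=26%16=10
after ADD R5, 16: R5=10+16=26
after XOR R5, 2: R5=26^2=24
after SUB R6, 1: R6=8-1=7
CMP R6, 6  (cmp 7,6)
JGT body: taken
after MOD R5, 16: R5=24%16=8
after ADD R5, 16: R5=8+16=24
after XOR R5, 2: R5=24^2=26
after SUB R6, 1: R6=7-1=6
CMP R6, 6  (cmp 6,6)
JGT body: not taken
halt.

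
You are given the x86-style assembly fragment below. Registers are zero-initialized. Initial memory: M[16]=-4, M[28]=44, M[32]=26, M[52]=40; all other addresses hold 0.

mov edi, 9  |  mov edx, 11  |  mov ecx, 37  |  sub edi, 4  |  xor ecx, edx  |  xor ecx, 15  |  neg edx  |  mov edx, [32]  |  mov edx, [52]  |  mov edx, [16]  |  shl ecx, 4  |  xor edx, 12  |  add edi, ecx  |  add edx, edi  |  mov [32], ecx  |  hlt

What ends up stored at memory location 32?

528

after mov edi, 9: edi=9
after mov edx, 11: edx=11
after mov ecx, 37: ecx=37
after sub edi, 4: edi=9-4=5
after xor ecx, edx: ecx=37^11=46
after xor ecx, 15: ecx=46^15=33
after neg edx: edx=-(11)=-11
after mov edx, [32]: edx=M[32]=26
after mov edx, [52]: edx=M[52]=40
after mov edx, [16]: edx=M[16]=-4
after shl ecx, 4: ecx=33<<4=528
after xor edx, 12: edx=(-4)^12=-16
after add edi, ecx: edi=5+528=533
after add edx, edi: edx=(-16)+533=517
mov [32], ecx → M[32]=528
halt.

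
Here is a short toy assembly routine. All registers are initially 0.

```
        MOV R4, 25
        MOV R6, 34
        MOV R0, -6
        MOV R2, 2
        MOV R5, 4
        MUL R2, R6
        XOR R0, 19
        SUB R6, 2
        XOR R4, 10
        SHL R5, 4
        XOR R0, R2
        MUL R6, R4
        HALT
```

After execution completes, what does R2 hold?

R4=25
R6=34
R0=-6
R2=2
R5=4
R2=2*34=68
R0=(-6)^19=-23
R6=34-2=32
R4=25^10=19
R5=4<<4=64
R0=(-23)^68=-83
R6=32*19=608
halt.

68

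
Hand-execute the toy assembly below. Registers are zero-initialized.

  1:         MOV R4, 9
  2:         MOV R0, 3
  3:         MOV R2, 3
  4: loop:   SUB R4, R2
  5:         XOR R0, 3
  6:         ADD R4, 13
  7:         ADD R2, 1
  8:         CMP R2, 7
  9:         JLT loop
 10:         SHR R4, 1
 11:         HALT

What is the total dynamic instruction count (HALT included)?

29

MOV R4, 9 → R4=9
MOV R0, 3 → R0=3
MOV R2, 3 → R2=3
SUB R4, R2 → R4=9-3=6
XOR R0, 3 → R0=3^3=0
ADD R4, 13 → R4=6+13=19
ADD R2, 1 → R2=3+1=4
CMP R2, 7  (cmp 4,7)
JLT loop: taken
SUB R4, R2 → R4=19-4=15
XOR R0, 3 → R0=0^3=3
ADD R4, 13 → R4=15+13=28
ADD R2, 1 → R2=4+1=5
CMP R2, 7  (cmp 5,7)
JLT loop: taken
SUB R4, R2 → R4=28-5=23
XOR R0, 3 → R0=3^3=0
ADD R4, 13 → R4=23+13=36
ADD R2, 1 → R2=5+1=6
CMP R2, 7  (cmp 6,7)
JLT loop: taken
SUB R4, R2 → R4=36-6=30
XOR R0, 3 → R0=0^3=3
ADD R4, 13 → R4=30+13=43
ADD R2, 1 → R2=6+1=7
CMP R2, 7  (cmp 7,7)
JLT loop: not taken
SHR R4, 1 → R4=43>>1=21
halt.
Total executed instructions: 29.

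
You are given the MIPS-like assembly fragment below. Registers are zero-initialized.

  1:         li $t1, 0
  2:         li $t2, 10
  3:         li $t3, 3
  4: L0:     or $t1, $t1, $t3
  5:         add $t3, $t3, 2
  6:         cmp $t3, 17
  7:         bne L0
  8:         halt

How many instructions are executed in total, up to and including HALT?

$t1=0
$t2=10
$t3=3
$t1=0|3=3
$t3=3+2=5
cmp $t3, 17  (cmp 5,17)
bne L0: taken
$t1=3|5=7
$t3=5+2=7
cmp $t3, 17  (cmp 7,17)
bne L0: taken
$t1=7|7=7
$t3=7+2=9
cmp $t3, 17  (cmp 9,17)
bne L0: taken
$t1=7|9=15
$t3=9+2=11
cmp $t3, 17  (cmp 11,17)
bne L0: taken
$t1=15|11=15
$t3=11+2=13
cmp $t3, 17  (cmp 13,17)
bne L0: taken
$t1=15|13=15
$t3=13+2=15
cmp $t3, 17  (cmp 15,17)
bne L0: taken
$t1=15|15=15
$t3=15+2=17
cmp $t3, 17  (cmp 17,17)
bne L0: not taken
halt.
Total executed instructions: 32.

32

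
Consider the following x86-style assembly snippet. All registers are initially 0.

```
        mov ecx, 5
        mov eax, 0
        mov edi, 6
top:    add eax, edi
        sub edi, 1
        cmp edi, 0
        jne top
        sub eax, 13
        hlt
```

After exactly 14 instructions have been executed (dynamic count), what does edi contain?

3

ecx=5
eax=0
edi=6
eax=0+6=6
edi=6-1=5
cmp edi, 0  (cmp 5,0)
jne top: taken
eax=6+5=11
edi=5-1=4
cmp edi, 0  (cmp 4,0)
jne top: taken
eax=11+4=15
edi=4-1=3
cmp edi, 0  (cmp 3,0)
After step 14: edi = 3.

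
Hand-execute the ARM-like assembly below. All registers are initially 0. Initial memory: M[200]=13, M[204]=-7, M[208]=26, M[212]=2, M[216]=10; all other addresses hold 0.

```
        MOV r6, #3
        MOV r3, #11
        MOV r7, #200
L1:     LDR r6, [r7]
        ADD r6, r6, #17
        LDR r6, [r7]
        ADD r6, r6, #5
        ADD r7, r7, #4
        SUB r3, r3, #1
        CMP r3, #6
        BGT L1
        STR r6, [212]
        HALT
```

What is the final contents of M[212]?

MOV r6, #3 → r6=3
MOV r3, #11 → r3=11
MOV r7, #200 → r7=200
LDR r6, [r7] → r6=M[200]=13
ADD r6, r6, #17 → r6=13+17=30
LDR r6, [r7] → r6=M[200]=13
ADD r6, r6, #5 → r6=13+5=18
ADD r7, r7, #4 → r7=200+4=204
SUB r3, r3, #1 → r3=11-1=10
CMP r3, #6  (cmp 10,6)
BGT L1: taken
LDR r6, [r7] → r6=M[204]=-7
ADD r6, r6, #17 → r6=(-7)+17=10
LDR r6, [r7] → r6=M[204]=-7
ADD r6, r6, #5 → r6=(-7)+5=-2
ADD r7, r7, #4 → r7=204+4=208
SUB r3, r3, #1 → r3=10-1=9
CMP r3, #6  (cmp 9,6)
BGT L1: taken
LDR r6, [r7] → r6=M[208]=26
ADD r6, r6, #17 → r6=26+17=43
LDR r6, [r7] → r6=M[208]=26
ADD r6, r6, #5 → r6=26+5=31
ADD r7, r7, #4 → r7=208+4=212
SUB r3, r3, #1 → r3=9-1=8
CMP r3, #6  (cmp 8,6)
BGT L1: taken
LDR r6, [r7] → r6=M[212]=2
ADD r6, r6, #17 → r6=2+17=19
LDR r6, [r7] → r6=M[212]=2
ADD r6, r6, #5 → r6=2+5=7
ADD r7, r7, #4 → r7=212+4=216
SUB r3, r3, #1 → r3=8-1=7
CMP r3, #6  (cmp 7,6)
BGT L1: taken
LDR r6, [r7] → r6=M[216]=10
ADD r6, r6, #17 → r6=10+17=27
LDR r6, [r7] → r6=M[216]=10
ADD r6, r6, #5 → r6=10+5=15
ADD r7, r7, #4 → r7=216+4=220
SUB r3, r3, #1 → r3=7-1=6
CMP r3, #6  (cmp 6,6)
BGT L1: not taken
STR r6, [212] → M[212]=15
halt.

15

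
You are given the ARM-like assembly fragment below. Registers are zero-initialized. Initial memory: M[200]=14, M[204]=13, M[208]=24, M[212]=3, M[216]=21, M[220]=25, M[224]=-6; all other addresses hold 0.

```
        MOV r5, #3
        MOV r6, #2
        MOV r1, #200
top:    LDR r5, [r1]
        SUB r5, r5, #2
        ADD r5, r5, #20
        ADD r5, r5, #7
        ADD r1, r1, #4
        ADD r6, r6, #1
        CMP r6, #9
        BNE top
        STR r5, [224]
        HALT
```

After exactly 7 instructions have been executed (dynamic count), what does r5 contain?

39

MOV r5, #3 → r5=3
MOV r6, #2 → r6=2
MOV r1, #200 → r1=200
LDR r5, [r1] → r5=M[200]=14
SUB r5, r5, #2 → r5=14-2=12
ADD r5, r5, #20 → r5=12+20=32
ADD r5, r5, #7 → r5=32+7=39
After step 7: r5 = 39.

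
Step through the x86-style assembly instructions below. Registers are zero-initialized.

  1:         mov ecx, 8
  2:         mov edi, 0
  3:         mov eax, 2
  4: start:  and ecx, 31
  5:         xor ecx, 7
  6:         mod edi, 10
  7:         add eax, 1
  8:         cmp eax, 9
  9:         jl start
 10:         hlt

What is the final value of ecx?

mov ecx, 8 → ecx=8
mov edi, 0 → edi=0
mov eax, 2 → eax=2
and ecx, 31 → ecx=8&31=8
xor ecx, 7 → ecx=8^7=15
mod edi, 10 → edi=0%10=0
add eax, 1 → eax=2+1=3
cmp eax, 9  (cmp 3,9)
jl start: taken
and ecx, 31 → ecx=15&31=15
xor ecx, 7 → ecx=15^7=8
mod edi, 10 → edi=0%10=0
add eax, 1 → eax=3+1=4
cmp eax, 9  (cmp 4,9)
jl start: taken
and ecx, 31 → ecx=8&31=8
xor ecx, 7 → ecx=8^7=15
mod edi, 10 → edi=0%10=0
add eax, 1 → eax=4+1=5
cmp eax, 9  (cmp 5,9)
jl start: taken
and ecx, 31 → ecx=15&31=15
xor ecx, 7 → ecx=15^7=8
mod edi, 10 → edi=0%10=0
add eax, 1 → eax=5+1=6
cmp eax, 9  (cmp 6,9)
jl start: taken
and ecx, 31 → ecx=8&31=8
xor ecx, 7 → ecx=8^7=15
mod edi, 10 → edi=0%10=0
add eax, 1 → eax=6+1=7
cmp eax, 9  (cmp 7,9)
jl start: taken
and ecx, 31 → ecx=15&31=15
xor ecx, 7 → ecx=15^7=8
mod edi, 10 → edi=0%10=0
add eax, 1 → eax=7+1=8
cmp eax, 9  (cmp 8,9)
jl start: taken
and ecx, 31 → ecx=8&31=8
xor ecx, 7 → ecx=8^7=15
mod edi, 10 → edi=0%10=0
add eax, 1 → eax=8+1=9
cmp eax, 9  (cmp 9,9)
jl start: not taken
halt.

15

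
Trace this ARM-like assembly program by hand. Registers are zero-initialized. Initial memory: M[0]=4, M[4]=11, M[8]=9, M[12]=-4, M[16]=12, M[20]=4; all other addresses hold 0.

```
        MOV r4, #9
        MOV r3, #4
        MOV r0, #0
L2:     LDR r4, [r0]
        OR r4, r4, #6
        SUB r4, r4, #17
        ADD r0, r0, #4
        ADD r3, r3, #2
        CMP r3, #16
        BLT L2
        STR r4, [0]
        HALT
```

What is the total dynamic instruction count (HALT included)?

r4=9
r3=4
r0=0
r4=M[0]=4
r4=4|6=6
r4=6-17=-11
r0=0+4=4
r3=4+2=6
CMP r3, #16  (cmp 6,16)
BLT L2: taken
r4=M[4]=11
r4=11|6=15
r4=15-17=-2
r0=4+4=8
r3=6+2=8
CMP r3, #16  (cmp 8,16)
BLT L2: taken
r4=M[8]=9
r4=9|6=15
r4=15-17=-2
r0=8+4=12
r3=8+2=10
CMP r3, #16  (cmp 10,16)
BLT L2: taken
r4=M[12]=-4
r4=(-4)|6=-2
r4=(-2)-17=-19
r0=12+4=16
r3=10+2=12
CMP r3, #16  (cmp 12,16)
BLT L2: taken
r4=M[16]=12
r4=12|6=14
r4=14-17=-3
r0=16+4=20
r3=12+2=14
CMP r3, #16  (cmp 14,16)
BLT L2: taken
r4=M[20]=4
r4=4|6=6
r4=6-17=-11
r0=20+4=24
r3=14+2=16
CMP r3, #16  (cmp 16,16)
BLT L2: not taken
STR r4, [0] → M[0]=-11
halt.
Total executed instructions: 47.

47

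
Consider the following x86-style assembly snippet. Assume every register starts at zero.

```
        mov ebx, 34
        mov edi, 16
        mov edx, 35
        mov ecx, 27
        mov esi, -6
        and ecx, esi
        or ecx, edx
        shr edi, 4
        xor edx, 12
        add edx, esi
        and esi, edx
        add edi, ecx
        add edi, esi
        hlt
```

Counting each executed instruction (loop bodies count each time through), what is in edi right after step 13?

ebx=34
edi=16
edx=35
ecx=27
esi=-6
ecx=27&(-6)=26
ecx=26|35=59
edi=16>>4=1
edx=35^12=47
edx=47+(-6)=41
esi=(-6)&41=40
edi=1+59=60
edi=60+40=100
After step 13: edi = 100.

100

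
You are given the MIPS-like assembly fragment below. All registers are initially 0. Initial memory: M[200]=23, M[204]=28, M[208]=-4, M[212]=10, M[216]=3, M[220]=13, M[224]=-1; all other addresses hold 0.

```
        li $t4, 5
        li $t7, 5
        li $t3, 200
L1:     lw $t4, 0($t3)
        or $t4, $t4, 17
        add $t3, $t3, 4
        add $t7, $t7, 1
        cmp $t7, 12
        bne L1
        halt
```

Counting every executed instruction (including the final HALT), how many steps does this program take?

46

$t4=5
$t7=5
$t3=200
$t4=M[200]=23
$t4=23|17=23
$t3=200+4=204
$t7=5+1=6
cmp $t7, 12  (cmp 6,12)
bne L1: taken
$t4=M[204]=28
$t4=28|17=29
$t3=204+4=208
$t7=6+1=7
cmp $t7, 12  (cmp 7,12)
bne L1: taken
$t4=M[208]=-4
$t4=(-4)|17=-3
$t3=208+4=212
$t7=7+1=8
cmp $t7, 12  (cmp 8,12)
bne L1: taken
$t4=M[212]=10
$t4=10|17=27
$t3=212+4=216
$t7=8+1=9
cmp $t7, 12  (cmp 9,12)
bne L1: taken
$t4=M[216]=3
$t4=3|17=19
$t3=216+4=220
$t7=9+1=10
cmp $t7, 12  (cmp 10,12)
bne L1: taken
$t4=M[220]=13
$t4=13|17=29
$t3=220+4=224
$t7=10+1=11
cmp $t7, 12  (cmp 11,12)
bne L1: taken
$t4=M[224]=-1
$t4=(-1)|17=-1
$t3=224+4=228
$t7=11+1=12
cmp $t7, 12  (cmp 12,12)
bne L1: not taken
halt.
Total executed instructions: 46.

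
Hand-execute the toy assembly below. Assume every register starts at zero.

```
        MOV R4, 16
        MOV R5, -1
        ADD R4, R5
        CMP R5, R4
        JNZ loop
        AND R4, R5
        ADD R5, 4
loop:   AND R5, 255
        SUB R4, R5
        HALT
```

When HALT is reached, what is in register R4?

-240

MOV R4, 16 → R4=16
MOV R5, -1 → R5=-1
ADD R4, R5 → R4=16+(-1)=15
CMP R5, R4  (cmp -1,15)
JNZ loop: taken
AND R5, 255 → R5=(-1)&255=255
SUB R4, R5 → R4=15-255=-240
halt.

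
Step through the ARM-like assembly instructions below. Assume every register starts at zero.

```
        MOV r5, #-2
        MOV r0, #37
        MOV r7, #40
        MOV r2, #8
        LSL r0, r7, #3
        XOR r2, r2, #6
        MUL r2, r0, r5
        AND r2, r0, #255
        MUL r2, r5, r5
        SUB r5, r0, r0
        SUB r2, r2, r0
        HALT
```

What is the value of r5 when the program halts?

MOV r5, #-2 → r5=-2
MOV r0, #37 → r0=37
MOV r7, #40 → r7=40
MOV r2, #8 → r2=8
LSL r0, r7, #3 → r0=40<<3=320
XOR r2, r2, #6 → r2=8^6=14
MUL r2, r0, r5 → r2=320*(-2)=-640
AND r2, r0, #255 → r2=320&255=64
MUL r2, r5, r5 → r2=(-2)*(-2)=4
SUB r5, r0, r0 → r5=320-320=0
SUB r2, r2, r0 → r2=4-320=-316
halt.

0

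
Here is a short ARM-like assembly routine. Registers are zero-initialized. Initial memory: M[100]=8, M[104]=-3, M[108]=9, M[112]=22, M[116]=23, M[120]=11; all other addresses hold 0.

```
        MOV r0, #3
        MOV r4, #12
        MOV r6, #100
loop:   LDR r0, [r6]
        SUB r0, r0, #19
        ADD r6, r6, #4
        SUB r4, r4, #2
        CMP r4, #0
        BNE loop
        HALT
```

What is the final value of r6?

r0=3
r4=12
r6=100
r0=M[100]=8
r0=8-19=-11
r6=100+4=104
r4=12-2=10
CMP r4, #0  (cmp 10,0)
BNE loop: taken
r0=M[104]=-3
r0=(-3)-19=-22
r6=104+4=108
r4=10-2=8
CMP r4, #0  (cmp 8,0)
BNE loop: taken
r0=M[108]=9
r0=9-19=-10
r6=108+4=112
r4=8-2=6
CMP r4, #0  (cmp 6,0)
BNE loop: taken
r0=M[112]=22
r0=22-19=3
r6=112+4=116
r4=6-2=4
CMP r4, #0  (cmp 4,0)
BNE loop: taken
r0=M[116]=23
r0=23-19=4
r6=116+4=120
r4=4-2=2
CMP r4, #0  (cmp 2,0)
BNE loop: taken
r0=M[120]=11
r0=11-19=-8
r6=120+4=124
r4=2-2=0
CMP r4, #0  (cmp 0,0)
BNE loop: not taken
halt.

124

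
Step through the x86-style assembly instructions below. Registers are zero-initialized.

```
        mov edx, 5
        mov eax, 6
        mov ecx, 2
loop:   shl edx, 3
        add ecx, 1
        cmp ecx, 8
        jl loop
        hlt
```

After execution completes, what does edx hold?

1310720

mov edx, 5 → edx=5
mov eax, 6 → eax=6
mov ecx, 2 → ecx=2
shl edx, 3 → edx=5<<3=40
add ecx, 1 → ecx=2+1=3
cmp ecx, 8  (cmp 3,8)
jl loop: taken
shl edx, 3 → edx=40<<3=320
add ecx, 1 → ecx=3+1=4
cmp ecx, 8  (cmp 4,8)
jl loop: taken
shl edx, 3 → edx=320<<3=2560
add ecx, 1 → ecx=4+1=5
cmp ecx, 8  (cmp 5,8)
jl loop: taken
shl edx, 3 → edx=2560<<3=20480
add ecx, 1 → ecx=5+1=6
cmp ecx, 8  (cmp 6,8)
jl loop: taken
shl edx, 3 → edx=20480<<3=163840
add ecx, 1 → ecx=6+1=7
cmp ecx, 8  (cmp 7,8)
jl loop: taken
shl edx, 3 → edx=163840<<3=1310720
add ecx, 1 → ecx=7+1=8
cmp ecx, 8  (cmp 8,8)
jl loop: not taken
halt.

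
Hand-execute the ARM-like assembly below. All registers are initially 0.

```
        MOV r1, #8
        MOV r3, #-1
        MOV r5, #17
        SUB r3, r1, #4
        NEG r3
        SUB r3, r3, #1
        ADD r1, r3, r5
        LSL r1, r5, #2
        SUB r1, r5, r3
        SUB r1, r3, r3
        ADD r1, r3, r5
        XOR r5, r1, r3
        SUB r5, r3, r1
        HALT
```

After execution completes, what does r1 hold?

12

MOV r1, #8 → r1=8
MOV r3, #-1 → r3=-1
MOV r5, #17 → r5=17
SUB r3, r1, #4 → r3=8-4=4
NEG r3 → r3=-(4)=-4
SUB r3, r3, #1 → r3=(-4)-1=-5
ADD r1, r3, r5 → r1=(-5)+17=12
LSL r1, r5, #2 → r1=17<<2=68
SUB r1, r5, r3 → r1=17-(-5)=22
SUB r1, r3, r3 → r1=(-5)-(-5)=0
ADD r1, r3, r5 → r1=(-5)+17=12
XOR r5, r1, r3 → r5=12^(-5)=-9
SUB r5, r3, r1 → r5=(-5)-12=-17
halt.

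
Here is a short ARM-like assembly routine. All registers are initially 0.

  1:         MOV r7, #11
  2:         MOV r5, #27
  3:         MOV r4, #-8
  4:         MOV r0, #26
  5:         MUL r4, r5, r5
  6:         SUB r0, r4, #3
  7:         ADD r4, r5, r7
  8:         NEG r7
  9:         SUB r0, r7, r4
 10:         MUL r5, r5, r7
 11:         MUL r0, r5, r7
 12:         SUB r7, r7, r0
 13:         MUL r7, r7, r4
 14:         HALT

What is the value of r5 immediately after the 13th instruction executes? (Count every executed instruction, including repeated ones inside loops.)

-297

after MOV r7, #11: r7=11
after MOV r5, #27: r5=27
after MOV r4, #-8: r4=-8
after MOV r0, #26: r0=26
after MUL r4, r5, r5: r4=27*27=729
after SUB r0, r4, #3: r0=729-3=726
after ADD r4, r5, r7: r4=27+11=38
after NEG r7: r7=-(11)=-11
after SUB r0, r7, r4: r0=(-11)-38=-49
after MUL r5, r5, r7: r5=27*(-11)=-297
after MUL r0, r5, r7: r0=(-297)*(-11)=3267
after SUB r7, r7, r0: r7=(-11)-3267=-3278
after MUL r7, r7, r4: r7=(-3278)*38=-124564
After step 13: r5 = -297.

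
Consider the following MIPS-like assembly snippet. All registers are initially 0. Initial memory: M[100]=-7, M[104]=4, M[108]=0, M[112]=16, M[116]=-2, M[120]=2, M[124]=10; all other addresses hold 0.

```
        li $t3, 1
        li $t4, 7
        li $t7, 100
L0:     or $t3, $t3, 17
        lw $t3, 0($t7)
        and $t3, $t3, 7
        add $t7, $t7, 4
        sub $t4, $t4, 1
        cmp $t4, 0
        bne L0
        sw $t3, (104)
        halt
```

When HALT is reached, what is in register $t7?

128

li $t3, 1 → $t3=1
li $t4, 7 → $t4=7
li $t7, 100 → $t7=100
or $t3, $t3, 17 → $t3=1|17=17
lw $t3, 0($t7) → $t3=M[100]=-7
and $t3, $t3, 7 → $t3=(-7)&7=1
add $t7, $t7, 4 → $t7=100+4=104
sub $t4, $t4, 1 → $t4=7-1=6
cmp $t4, 0  (cmp 6,0)
bne L0: taken
or $t3, $t3, 17 → $t3=1|17=17
lw $t3, 0($t7) → $t3=M[104]=4
and $t3, $t3, 7 → $t3=4&7=4
add $t7, $t7, 4 → $t7=104+4=108
sub $t4, $t4, 1 → $t4=6-1=5
cmp $t4, 0  (cmp 5,0)
bne L0: taken
or $t3, $t3, 17 → $t3=4|17=21
lw $t3, 0($t7) → $t3=M[108]=0
and $t3, $t3, 7 → $t3=0&7=0
add $t7, $t7, 4 → $t7=108+4=112
sub $t4, $t4, 1 → $t4=5-1=4
cmp $t4, 0  (cmp 4,0)
bne L0: taken
or $t3, $t3, 17 → $t3=0|17=17
lw $t3, 0($t7) → $t3=M[112]=16
and $t3, $t3, 7 → $t3=16&7=0
add $t7, $t7, 4 → $t7=112+4=116
sub $t4, $t4, 1 → $t4=4-1=3
cmp $t4, 0  (cmp 3,0)
bne L0: taken
or $t3, $t3, 17 → $t3=0|17=17
lw $t3, 0($t7) → $t3=M[116]=-2
and $t3, $t3, 7 → $t3=(-2)&7=6
add $t7, $t7, 4 → $t7=116+4=120
sub $t4, $t4, 1 → $t4=3-1=2
cmp $t4, 0  (cmp 2,0)
bne L0: taken
or $t3, $t3, 17 → $t3=6|17=23
lw $t3, 0($t7) → $t3=M[120]=2
and $t3, $t3, 7 → $t3=2&7=2
add $t7, $t7, 4 → $t7=120+4=124
sub $t4, $t4, 1 → $t4=2-1=1
cmp $t4, 0  (cmp 1,0)
bne L0: taken
or $t3, $t3, 17 → $t3=2|17=19
lw $t3, 0($t7) → $t3=M[124]=10
and $t3, $t3, 7 → $t3=10&7=2
add $t7, $t7, 4 → $t7=124+4=128
sub $t4, $t4, 1 → $t4=1-1=0
cmp $t4, 0  (cmp 0,0)
bne L0: not taken
sw $t3, (104) → M[104]=2
halt.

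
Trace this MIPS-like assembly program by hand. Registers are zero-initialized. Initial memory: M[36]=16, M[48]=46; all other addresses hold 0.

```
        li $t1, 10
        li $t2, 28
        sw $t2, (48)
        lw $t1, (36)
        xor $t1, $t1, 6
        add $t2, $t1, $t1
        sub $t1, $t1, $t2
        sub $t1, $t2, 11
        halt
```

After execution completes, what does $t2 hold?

after li $t1, 10: $t1=10
after li $t2, 28: $t2=28
sw $t2, (48) → M[48]=28
after lw $t1, (36): $t1=M[36]=16
after xor $t1, $t1, 6: $t1=16^6=22
after add $t2, $t1, $t1: $t2=22+22=44
after sub $t1, $t1, $t2: $t1=22-44=-22
after sub $t1, $t2, 11: $t1=44-11=33
halt.

44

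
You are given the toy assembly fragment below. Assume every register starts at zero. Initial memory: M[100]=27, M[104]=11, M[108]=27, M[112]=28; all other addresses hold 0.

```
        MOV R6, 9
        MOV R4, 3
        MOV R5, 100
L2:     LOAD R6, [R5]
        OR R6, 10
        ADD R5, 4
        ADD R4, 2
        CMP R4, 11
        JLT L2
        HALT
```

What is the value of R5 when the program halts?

MOV R6, 9 → R6=9
MOV R4, 3 → R4=3
MOV R5, 100 → R5=100
LOAD R6, [R5] → R6=M[100]=27
OR R6, 10 → R6=27|10=27
ADD R5, 4 → R5=100+4=104
ADD R4, 2 → R4=3+2=5
CMP R4, 11  (cmp 5,11)
JLT L2: taken
LOAD R6, [R5] → R6=M[104]=11
OR R6, 10 → R6=11|10=11
ADD R5, 4 → R5=104+4=108
ADD R4, 2 → R4=5+2=7
CMP R4, 11  (cmp 7,11)
JLT L2: taken
LOAD R6, [R5] → R6=M[108]=27
OR R6, 10 → R6=27|10=27
ADD R5, 4 → R5=108+4=112
ADD R4, 2 → R4=7+2=9
CMP R4, 11  (cmp 9,11)
JLT L2: taken
LOAD R6, [R5] → R6=M[112]=28
OR R6, 10 → R6=28|10=30
ADD R5, 4 → R5=112+4=116
ADD R4, 2 → R4=9+2=11
CMP R4, 11  (cmp 11,11)
JLT L2: not taken
halt.

116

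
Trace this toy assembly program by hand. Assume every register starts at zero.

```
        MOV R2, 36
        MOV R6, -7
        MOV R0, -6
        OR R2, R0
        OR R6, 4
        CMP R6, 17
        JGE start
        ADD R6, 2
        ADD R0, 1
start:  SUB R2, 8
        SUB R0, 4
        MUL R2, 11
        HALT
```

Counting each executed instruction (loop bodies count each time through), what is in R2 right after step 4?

R2=36
R6=-7
R0=-6
R2=36|(-6)=-2
After step 4: R2 = -2.

-2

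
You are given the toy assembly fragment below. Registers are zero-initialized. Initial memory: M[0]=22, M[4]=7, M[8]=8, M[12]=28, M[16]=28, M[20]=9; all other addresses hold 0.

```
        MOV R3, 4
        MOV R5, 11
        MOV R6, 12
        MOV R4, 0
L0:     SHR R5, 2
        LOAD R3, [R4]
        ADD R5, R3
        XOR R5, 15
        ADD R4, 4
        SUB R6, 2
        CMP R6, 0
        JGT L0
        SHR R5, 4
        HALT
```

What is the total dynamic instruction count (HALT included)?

after MOV R3, 4: R3=4
after MOV R5, 11: R5=11
after MOV R6, 12: R6=12
after MOV R4, 0: R4=0
after SHR R5, 2: R5=11>>2=2
after LOAD R3, [R4]: R3=M[0]=22
after ADD R5, R3: R5=2+22=24
after XOR R5, 15: R5=24^15=23
after ADD R4, 4: R4=0+4=4
after SUB R6, 2: R6=12-2=10
CMP R6, 0  (cmp 10,0)
JGT L0: taken
after SHR R5, 2: R5=23>>2=5
after LOAD R3, [R4]: R3=M[4]=7
after ADD R5, R3: R5=5+7=12
after XOR R5, 15: R5=12^15=3
after ADD R4, 4: R4=4+4=8
after SUB R6, 2: R6=10-2=8
CMP R6, 0  (cmp 8,0)
JGT L0: taken
after SHR R5, 2: R5=3>>2=0
after LOAD R3, [R4]: R3=M[8]=8
after ADD R5, R3: R5=0+8=8
after XOR R5, 15: R5=8^15=7
after ADD R4, 4: R4=8+4=12
after SUB R6, 2: R6=8-2=6
CMP R6, 0  (cmp 6,0)
JGT L0: taken
after SHR R5, 2: R5=7>>2=1
after LOAD R3, [R4]: R3=M[12]=28
after ADD R5, R3: R5=1+28=29
after XOR R5, 15: R5=29^15=18
after ADD R4, 4: R4=12+4=16
after SUB R6, 2: R6=6-2=4
CMP R6, 0  (cmp 4,0)
JGT L0: taken
after SHR R5, 2: R5=18>>2=4
after LOAD R3, [R4]: R3=M[16]=28
after ADD R5, R3: R5=4+28=32
after XOR R5, 15: R5=32^15=47
after ADD R4, 4: R4=16+4=20
after SUB R6, 2: R6=4-2=2
CMP R6, 0  (cmp 2,0)
JGT L0: taken
after SHR R5, 2: R5=47>>2=11
after LOAD R3, [R4]: R3=M[20]=9
after ADD R5, R3: R5=11+9=20
after XOR R5, 15: R5=20^15=27
after ADD R4, 4: R4=20+4=24
after SUB R6, 2: R6=2-2=0
CMP R6, 0  (cmp 0,0)
JGT L0: not taken
after SHR R5, 4: R5=27>>4=1
halt.
Total executed instructions: 54.

54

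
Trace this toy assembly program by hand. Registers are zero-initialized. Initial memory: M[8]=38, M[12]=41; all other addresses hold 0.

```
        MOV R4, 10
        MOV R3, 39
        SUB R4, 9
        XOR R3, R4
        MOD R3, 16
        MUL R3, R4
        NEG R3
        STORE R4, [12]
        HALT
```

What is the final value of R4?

after MOV R4, 10: R4=10
after MOV R3, 39: R3=39
after SUB R4, 9: R4=10-9=1
after XOR R3, R4: R3=39^1=38
after MOD R3, 16: R3=38%16=6
after MUL R3, R4: R3=6*1=6
after NEG R3: R3=-(6)=-6
STORE R4, [12] → M[12]=1
halt.

1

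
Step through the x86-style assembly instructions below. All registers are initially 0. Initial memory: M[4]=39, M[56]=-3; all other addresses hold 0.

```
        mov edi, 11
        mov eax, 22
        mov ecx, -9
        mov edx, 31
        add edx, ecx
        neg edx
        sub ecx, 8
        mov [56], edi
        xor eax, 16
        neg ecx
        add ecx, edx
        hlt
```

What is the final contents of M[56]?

11

edi=11
eax=22
ecx=-9
edx=31
edx=31+(-9)=22
edx=-(22)=-22
ecx=(-9)-8=-17
mov [56], edi → M[56]=11
eax=22^16=6
ecx=-(-17)=17
ecx=17+(-22)=-5
halt.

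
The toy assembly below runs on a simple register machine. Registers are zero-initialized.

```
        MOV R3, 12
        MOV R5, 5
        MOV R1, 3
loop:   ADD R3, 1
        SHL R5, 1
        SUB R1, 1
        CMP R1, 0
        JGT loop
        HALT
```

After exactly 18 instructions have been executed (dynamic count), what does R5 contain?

40

MOV R3, 12 → R3=12
MOV R5, 5 → R5=5
MOV R1, 3 → R1=3
ADD R3, 1 → R3=12+1=13
SHL R5, 1 → R5=5<<1=10
SUB R1, 1 → R1=3-1=2
CMP R1, 0  (cmp 2,0)
JGT loop: taken
ADD R3, 1 → R3=13+1=14
SHL R5, 1 → R5=10<<1=20
SUB R1, 1 → R1=2-1=1
CMP R1, 0  (cmp 1,0)
JGT loop: taken
ADD R3, 1 → R3=14+1=15
SHL R5, 1 → R5=20<<1=40
SUB R1, 1 → R1=1-1=0
CMP R1, 0  (cmp 0,0)
JGT loop: not taken
After step 18: R5 = 40.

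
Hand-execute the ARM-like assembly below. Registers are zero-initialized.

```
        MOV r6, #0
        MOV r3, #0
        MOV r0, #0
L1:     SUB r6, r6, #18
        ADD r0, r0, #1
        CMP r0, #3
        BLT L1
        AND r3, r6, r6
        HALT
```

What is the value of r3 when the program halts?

-54

MOV r6, #0 → r6=0
MOV r3, #0 → r3=0
MOV r0, #0 → r0=0
SUB r6, r6, #18 → r6=0-18=-18
ADD r0, r0, #1 → r0=0+1=1
CMP r0, #3  (cmp 1,3)
BLT L1: taken
SUB r6, r6, #18 → r6=(-18)-18=-36
ADD r0, r0, #1 → r0=1+1=2
CMP r0, #3  (cmp 2,3)
BLT L1: taken
SUB r6, r6, #18 → r6=(-36)-18=-54
ADD r0, r0, #1 → r0=2+1=3
CMP r0, #3  (cmp 3,3)
BLT L1: not taken
AND r3, r6, r6 → r3=(-54)&(-54)=-54
halt.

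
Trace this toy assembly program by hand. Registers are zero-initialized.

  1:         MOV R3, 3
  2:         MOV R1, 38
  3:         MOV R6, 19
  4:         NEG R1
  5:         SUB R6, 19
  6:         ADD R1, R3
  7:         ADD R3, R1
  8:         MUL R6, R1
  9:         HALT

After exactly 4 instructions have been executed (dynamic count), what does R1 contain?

-38

after MOV R3, 3: R3=3
after MOV R1, 38: R1=38
after MOV R6, 19: R6=19
after NEG R1: R1=-(38)=-38
After step 4: R1 = -38.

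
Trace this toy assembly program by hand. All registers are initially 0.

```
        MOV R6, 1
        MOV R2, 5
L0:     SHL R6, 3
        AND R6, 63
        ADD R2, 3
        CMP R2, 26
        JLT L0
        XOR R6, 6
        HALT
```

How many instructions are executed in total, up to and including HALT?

39

R6=1
R2=5
R6=1<<3=8
R6=8&63=8
R2=5+3=8
CMP R2, 26  (cmp 8,26)
JLT L0: taken
R6=8<<3=64
R6=64&63=0
R2=8+3=11
CMP R2, 26  (cmp 11,26)
JLT L0: taken
R6=0<<3=0
R6=0&63=0
R2=11+3=14
CMP R2, 26  (cmp 14,26)
JLT L0: taken
R6=0<<3=0
R6=0&63=0
R2=14+3=17
CMP R2, 26  (cmp 17,26)
JLT L0: taken
R6=0<<3=0
R6=0&63=0
R2=17+3=20
CMP R2, 26  (cmp 20,26)
JLT L0: taken
R6=0<<3=0
R6=0&63=0
R2=20+3=23
CMP R2, 26  (cmp 23,26)
JLT L0: taken
R6=0<<3=0
R6=0&63=0
R2=23+3=26
CMP R2, 26  (cmp 26,26)
JLT L0: not taken
R6=0^6=6
halt.
Total executed instructions: 39.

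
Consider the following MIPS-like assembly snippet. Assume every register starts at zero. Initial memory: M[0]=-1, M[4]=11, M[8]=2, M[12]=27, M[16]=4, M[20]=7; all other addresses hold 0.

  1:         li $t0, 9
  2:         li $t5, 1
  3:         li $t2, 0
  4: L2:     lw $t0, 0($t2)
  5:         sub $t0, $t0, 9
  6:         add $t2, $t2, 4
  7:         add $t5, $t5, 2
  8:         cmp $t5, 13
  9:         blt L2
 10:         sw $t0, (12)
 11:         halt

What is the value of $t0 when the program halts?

$t0=9
$t5=1
$t2=0
$t0=M[0]=-1
$t0=(-1)-9=-10
$t2=0+4=4
$t5=1+2=3
cmp $t5, 13  (cmp 3,13)
blt L2: taken
$t0=M[4]=11
$t0=11-9=2
$t2=4+4=8
$t5=3+2=5
cmp $t5, 13  (cmp 5,13)
blt L2: taken
$t0=M[8]=2
$t0=2-9=-7
$t2=8+4=12
$t5=5+2=7
cmp $t5, 13  (cmp 7,13)
blt L2: taken
$t0=M[12]=27
$t0=27-9=18
$t2=12+4=16
$t5=7+2=9
cmp $t5, 13  (cmp 9,13)
blt L2: taken
$t0=M[16]=4
$t0=4-9=-5
$t2=16+4=20
$t5=9+2=11
cmp $t5, 13  (cmp 11,13)
blt L2: taken
$t0=M[20]=7
$t0=7-9=-2
$t2=20+4=24
$t5=11+2=13
cmp $t5, 13  (cmp 13,13)
blt L2: not taken
sw $t0, (12) → M[12]=-2
halt.

-2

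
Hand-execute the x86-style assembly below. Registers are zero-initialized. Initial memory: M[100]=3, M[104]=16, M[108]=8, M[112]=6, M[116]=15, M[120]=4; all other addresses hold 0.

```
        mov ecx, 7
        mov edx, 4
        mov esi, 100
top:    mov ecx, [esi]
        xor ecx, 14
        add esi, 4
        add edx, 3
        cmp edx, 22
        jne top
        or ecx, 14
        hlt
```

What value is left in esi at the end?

ecx=7
edx=4
esi=100
ecx=M[100]=3
ecx=3^14=13
esi=100+4=104
edx=4+3=7
cmp edx, 22  (cmp 7,22)
jne top: taken
ecx=M[104]=16
ecx=16^14=30
esi=104+4=108
edx=7+3=10
cmp edx, 22  (cmp 10,22)
jne top: taken
ecx=M[108]=8
ecx=8^14=6
esi=108+4=112
edx=10+3=13
cmp edx, 22  (cmp 13,22)
jne top: taken
ecx=M[112]=6
ecx=6^14=8
esi=112+4=116
edx=13+3=16
cmp edx, 22  (cmp 16,22)
jne top: taken
ecx=M[116]=15
ecx=15^14=1
esi=116+4=120
edx=16+3=19
cmp edx, 22  (cmp 19,22)
jne top: taken
ecx=M[120]=4
ecx=4^14=10
esi=120+4=124
edx=19+3=22
cmp edx, 22  (cmp 22,22)
jne top: not taken
ecx=10|14=14
halt.

124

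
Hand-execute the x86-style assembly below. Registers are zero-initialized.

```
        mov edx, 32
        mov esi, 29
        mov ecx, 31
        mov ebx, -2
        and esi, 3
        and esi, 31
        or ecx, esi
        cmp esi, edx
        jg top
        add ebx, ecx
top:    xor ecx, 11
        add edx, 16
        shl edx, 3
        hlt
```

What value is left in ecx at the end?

20

edx=32
esi=29
ecx=31
ebx=-2
esi=29&3=1
esi=1&31=1
ecx=31|1=31
cmp esi, edx  (cmp 1,32)
jg top: not taken
ebx=(-2)+31=29
ecx=31^11=20
edx=32+16=48
edx=48<<3=384
halt.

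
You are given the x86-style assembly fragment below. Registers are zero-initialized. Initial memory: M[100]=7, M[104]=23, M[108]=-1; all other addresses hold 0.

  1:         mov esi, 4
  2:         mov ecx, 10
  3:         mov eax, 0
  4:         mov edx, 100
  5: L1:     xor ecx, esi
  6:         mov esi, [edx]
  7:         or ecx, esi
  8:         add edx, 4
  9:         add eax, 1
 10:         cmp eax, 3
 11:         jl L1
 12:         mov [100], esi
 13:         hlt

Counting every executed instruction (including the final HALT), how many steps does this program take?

27

after mov esi, 4: esi=4
after mov ecx, 10: ecx=10
after mov eax, 0: eax=0
after mov edx, 100: edx=100
after xor ecx, esi: ecx=10^4=14
after mov esi, [edx]: esi=M[100]=7
after or ecx, esi: ecx=14|7=15
after add edx, 4: edx=100+4=104
after add eax, 1: eax=0+1=1
cmp eax, 3  (cmp 1,3)
jl L1: taken
after xor ecx, esi: ecx=15^7=8
after mov esi, [edx]: esi=M[104]=23
after or ecx, esi: ecx=8|23=31
after add edx, 4: edx=104+4=108
after add eax, 1: eax=1+1=2
cmp eax, 3  (cmp 2,3)
jl L1: taken
after xor ecx, esi: ecx=31^23=8
after mov esi, [edx]: esi=M[108]=-1
after or ecx, esi: ecx=8|(-1)=-1
after add edx, 4: edx=108+4=112
after add eax, 1: eax=2+1=3
cmp eax, 3  (cmp 3,3)
jl L1: not taken
mov [100], esi → M[100]=-1
halt.
Total executed instructions: 27.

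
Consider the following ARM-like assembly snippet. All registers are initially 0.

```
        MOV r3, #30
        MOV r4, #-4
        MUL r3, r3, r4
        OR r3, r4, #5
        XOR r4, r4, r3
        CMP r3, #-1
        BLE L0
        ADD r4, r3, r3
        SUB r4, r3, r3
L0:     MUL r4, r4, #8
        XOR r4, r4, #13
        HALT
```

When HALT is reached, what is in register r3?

-3

MOV r3, #30 → r3=30
MOV r4, #-4 → r4=-4
MUL r3, r3, r4 → r3=30*(-4)=-120
OR r3, r4, #5 → r3=(-4)|5=-3
XOR r4, r4, r3 → r4=(-4)^(-3)=1
CMP r3, #-1  (cmp -3,-1)
BLE L0: taken
MUL r4, r4, #8 → r4=1*8=8
XOR r4, r4, #13 → r4=8^13=5
halt.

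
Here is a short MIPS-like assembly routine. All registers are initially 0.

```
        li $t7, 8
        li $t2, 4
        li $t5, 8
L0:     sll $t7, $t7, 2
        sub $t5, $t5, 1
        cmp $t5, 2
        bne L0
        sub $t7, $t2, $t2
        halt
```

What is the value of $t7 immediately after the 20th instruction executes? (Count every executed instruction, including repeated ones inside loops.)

8192

$t7=8
$t2=4
$t5=8
$t7=8<<2=32
$t5=8-1=7
cmp $t5, 2  (cmp 7,2)
bne L0: taken
$t7=32<<2=128
$t5=7-1=6
cmp $t5, 2  (cmp 6,2)
bne L0: taken
$t7=128<<2=512
$t5=6-1=5
cmp $t5, 2  (cmp 5,2)
bne L0: taken
$t7=512<<2=2048
$t5=5-1=4
cmp $t5, 2  (cmp 4,2)
bne L0: taken
$t7=2048<<2=8192
After step 20: $t7 = 8192.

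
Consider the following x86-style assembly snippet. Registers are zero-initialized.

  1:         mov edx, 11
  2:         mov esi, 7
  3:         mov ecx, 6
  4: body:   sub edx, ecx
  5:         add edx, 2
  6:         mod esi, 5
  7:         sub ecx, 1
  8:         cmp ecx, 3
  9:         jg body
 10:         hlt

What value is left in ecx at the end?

3

mov edx, 11 → edx=11
mov esi, 7 → esi=7
mov ecx, 6 → ecx=6
sub edx, ecx → edx=11-6=5
add edx, 2 → edx=5+2=7
mod esi, 5 → esi=7%5=2
sub ecx, 1 → ecx=6-1=5
cmp ecx, 3  (cmp 5,3)
jg body: taken
sub edx, ecx → edx=7-5=2
add edx, 2 → edx=2+2=4
mod esi, 5 → esi=2%5=2
sub ecx, 1 → ecx=5-1=4
cmp ecx, 3  (cmp 4,3)
jg body: taken
sub edx, ecx → edx=4-4=0
add edx, 2 → edx=0+2=2
mod esi, 5 → esi=2%5=2
sub ecx, 1 → ecx=4-1=3
cmp ecx, 3  (cmp 3,3)
jg body: not taken
halt.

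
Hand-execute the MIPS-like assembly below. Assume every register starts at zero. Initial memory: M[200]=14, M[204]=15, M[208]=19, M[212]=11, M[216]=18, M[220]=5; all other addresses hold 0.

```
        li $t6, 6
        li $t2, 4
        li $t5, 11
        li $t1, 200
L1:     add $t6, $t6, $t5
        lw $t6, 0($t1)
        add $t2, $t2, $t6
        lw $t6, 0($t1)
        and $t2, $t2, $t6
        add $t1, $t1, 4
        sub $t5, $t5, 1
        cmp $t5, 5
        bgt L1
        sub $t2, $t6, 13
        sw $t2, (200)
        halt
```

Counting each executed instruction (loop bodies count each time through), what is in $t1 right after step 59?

li $t6, 6 → $t6=6
li $t2, 4 → $t2=4
li $t5, 11 → $t5=11
li $t1, 200 → $t1=200
add $t6, $t6, $t5 → $t6=6+11=17
lw $t6, 0($t1) → $t6=M[200]=14
add $t2, $t2, $t6 → $t2=4+14=18
lw $t6, 0($t1) → $t6=M[200]=14
and $t2, $t2, $t6 → $t2=18&14=2
add $t1, $t1, 4 → $t1=200+4=204
sub $t5, $t5, 1 → $t5=11-1=10
cmp $t5, 5  (cmp 10,5)
bgt L1: taken
add $t6, $t6, $t5 → $t6=14+10=24
lw $t6, 0($t1) → $t6=M[204]=15
add $t2, $t2, $t6 → $t2=2+15=17
lw $t6, 0($t1) → $t6=M[204]=15
and $t2, $t2, $t6 → $t2=17&15=1
add $t1, $t1, 4 → $t1=204+4=208
sub $t5, $t5, 1 → $t5=10-1=9
cmp $t5, 5  (cmp 9,5)
bgt L1: taken
add $t6, $t6, $t5 → $t6=15+9=24
lw $t6, 0($t1) → $t6=M[208]=19
add $t2, $t2, $t6 → $t2=1+19=20
lw $t6, 0($t1) → $t6=M[208]=19
and $t2, $t2, $t6 → $t2=20&19=16
add $t1, $t1, 4 → $t1=208+4=212
sub $t5, $t5, 1 → $t5=9-1=8
cmp $t5, 5  (cmp 8,5)
bgt L1: taken
add $t6, $t6, $t5 → $t6=19+8=27
lw $t6, 0($t1) → $t6=M[212]=11
add $t2, $t2, $t6 → $t2=16+11=27
lw $t6, 0($t1) → $t6=M[212]=11
and $t2, $t2, $t6 → $t2=27&11=11
add $t1, $t1, 4 → $t1=212+4=216
sub $t5, $t5, 1 → $t5=8-1=7
cmp $t5, 5  (cmp 7,5)
bgt L1: taken
add $t6, $t6, $t5 → $t6=11+7=18
lw $t6, 0($t1) → $t6=M[216]=18
add $t2, $t2, $t6 → $t2=11+18=29
lw $t6, 0($t1) → $t6=M[216]=18
and $t2, $t2, $t6 → $t2=29&18=16
add $t1, $t1, 4 → $t1=216+4=220
sub $t5, $t5, 1 → $t5=7-1=6
cmp $t5, 5  (cmp 6,5)
bgt L1: taken
add $t6, $t6, $t5 → $t6=18+6=24
lw $t6, 0($t1) → $t6=M[220]=5
add $t2, $t2, $t6 → $t2=16+5=21
lw $t6, 0($t1) → $t6=M[220]=5
and $t2, $t2, $t6 → $t2=21&5=5
add $t1, $t1, 4 → $t1=220+4=224
sub $t5, $t5, 1 → $t5=6-1=5
cmp $t5, 5  (cmp 5,5)
bgt L1: not taken
sub $t2, $t6, 13 → $t2=5-13=-8
After step 59: $t1 = 224.

224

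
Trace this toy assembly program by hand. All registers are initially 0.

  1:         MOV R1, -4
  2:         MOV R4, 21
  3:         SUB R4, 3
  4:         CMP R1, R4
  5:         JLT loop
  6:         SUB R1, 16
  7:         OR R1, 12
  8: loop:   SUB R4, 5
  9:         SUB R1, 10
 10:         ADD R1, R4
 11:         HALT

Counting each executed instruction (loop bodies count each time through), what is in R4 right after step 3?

after MOV R1, -4: R1=-4
after MOV R4, 21: R4=21
after SUB R4, 3: R4=21-3=18
After step 3: R4 = 18.

18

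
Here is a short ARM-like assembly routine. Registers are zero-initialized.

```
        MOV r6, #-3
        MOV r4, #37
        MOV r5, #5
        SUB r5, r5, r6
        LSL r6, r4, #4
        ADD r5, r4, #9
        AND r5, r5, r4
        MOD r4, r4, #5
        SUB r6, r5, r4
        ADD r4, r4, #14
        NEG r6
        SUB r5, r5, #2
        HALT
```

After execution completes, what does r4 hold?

16

r6=-3
r4=37
r5=5
r5=5-(-3)=8
r6=37<<4=592
r5=37+9=46
r5=46&37=36
r4=37%5=2
r6=36-2=34
r4=2+14=16
r6=-(34)=-34
r5=36-2=34
halt.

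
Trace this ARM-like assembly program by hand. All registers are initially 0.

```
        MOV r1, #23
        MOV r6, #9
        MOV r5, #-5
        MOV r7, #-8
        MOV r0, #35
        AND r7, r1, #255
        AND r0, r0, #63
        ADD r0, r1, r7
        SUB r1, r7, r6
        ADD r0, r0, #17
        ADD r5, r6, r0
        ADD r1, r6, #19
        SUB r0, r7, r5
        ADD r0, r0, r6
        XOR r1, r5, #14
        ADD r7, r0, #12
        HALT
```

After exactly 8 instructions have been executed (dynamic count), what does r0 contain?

46

r1=23
r6=9
r5=-5
r7=-8
r0=35
r7=23&255=23
r0=35&63=35
r0=23+23=46
After step 8: r0 = 46.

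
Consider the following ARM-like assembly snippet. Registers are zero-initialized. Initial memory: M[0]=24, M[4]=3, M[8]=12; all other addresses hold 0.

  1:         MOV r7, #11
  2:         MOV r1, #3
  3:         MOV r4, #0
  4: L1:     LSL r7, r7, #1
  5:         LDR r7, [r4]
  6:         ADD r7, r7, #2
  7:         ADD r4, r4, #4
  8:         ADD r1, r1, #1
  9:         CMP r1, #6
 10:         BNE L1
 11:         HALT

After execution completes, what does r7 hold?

r7=11
r1=3
r4=0
r7=11<<1=22
r7=M[0]=24
r7=24+2=26
r4=0+4=4
r1=3+1=4
CMP r1, #6  (cmp 4,6)
BNE L1: taken
r7=26<<1=52
r7=M[4]=3
r7=3+2=5
r4=4+4=8
r1=4+1=5
CMP r1, #6  (cmp 5,6)
BNE L1: taken
r7=5<<1=10
r7=M[8]=12
r7=12+2=14
r4=8+4=12
r1=5+1=6
CMP r1, #6  (cmp 6,6)
BNE L1: not taken
halt.

14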